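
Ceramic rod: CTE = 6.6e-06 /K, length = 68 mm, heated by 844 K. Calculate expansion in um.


dL = 6.6e-06 * 68 * 844 * 1000 = 378.787 um

378.787


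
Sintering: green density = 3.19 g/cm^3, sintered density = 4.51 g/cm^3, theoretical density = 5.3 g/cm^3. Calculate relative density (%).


Relative = 4.51 / 5.3 * 100 = 85.1%

85.1


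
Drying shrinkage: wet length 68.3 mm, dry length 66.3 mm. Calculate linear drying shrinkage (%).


DS = (68.3 - 66.3) / 68.3 * 100 = 2.93%

2.93


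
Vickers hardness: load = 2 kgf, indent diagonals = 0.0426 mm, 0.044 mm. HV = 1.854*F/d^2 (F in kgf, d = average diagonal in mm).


d_avg = (0.0426+0.044)/2 = 0.0433 mm
HV = 1.854*2/0.0433^2 = 1978

1978


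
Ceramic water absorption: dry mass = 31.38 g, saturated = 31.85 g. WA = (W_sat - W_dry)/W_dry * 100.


WA = (31.85 - 31.38) / 31.38 * 100 = 1.5%

1.5


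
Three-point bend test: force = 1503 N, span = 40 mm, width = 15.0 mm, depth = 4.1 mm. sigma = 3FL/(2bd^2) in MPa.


sigma = 3*1503*40/(2*15.0*4.1^2) = 357.6 MPa

357.6


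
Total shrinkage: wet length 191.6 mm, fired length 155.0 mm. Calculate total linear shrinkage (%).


TS = (191.6 - 155.0) / 191.6 * 100 = 19.1%

19.1


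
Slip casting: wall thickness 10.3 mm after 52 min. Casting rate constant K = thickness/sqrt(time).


K = 10.3 / sqrt(52) = 10.3 / 7.2111 = 1.428 mm/min^0.5

1.428


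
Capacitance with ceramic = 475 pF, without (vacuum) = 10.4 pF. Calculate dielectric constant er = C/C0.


er = 475 / 10.4 = 45.67

45.67


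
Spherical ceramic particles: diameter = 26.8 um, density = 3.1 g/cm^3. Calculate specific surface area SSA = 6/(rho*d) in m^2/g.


SSA = 6 / (3.1 * 26.8) = 0.072 m^2/g

0.072


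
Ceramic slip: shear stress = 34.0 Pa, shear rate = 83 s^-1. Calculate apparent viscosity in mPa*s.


eta = tau/gamma * 1000 = 34.0/83 * 1000 = 409.6 mPa*s

409.6


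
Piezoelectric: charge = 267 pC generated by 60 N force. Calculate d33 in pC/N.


d33 = 267 / 60 = 4.5 pC/N

4.5


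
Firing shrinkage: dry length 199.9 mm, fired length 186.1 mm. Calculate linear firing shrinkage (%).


FS = (199.9 - 186.1) / 199.9 * 100 = 6.9%

6.9


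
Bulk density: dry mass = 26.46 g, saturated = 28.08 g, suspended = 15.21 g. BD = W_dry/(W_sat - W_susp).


BD = 26.46 / (28.08 - 15.21) = 26.46 / 12.87 = 2.056 g/cm^3

2.056


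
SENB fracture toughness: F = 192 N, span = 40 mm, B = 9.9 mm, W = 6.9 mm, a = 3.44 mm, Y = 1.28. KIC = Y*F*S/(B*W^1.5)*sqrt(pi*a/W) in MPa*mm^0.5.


KIC = 1.28*192*40/(9.9*6.9^1.5)*sqrt(pi*3.44/6.9) = 68.56

68.56


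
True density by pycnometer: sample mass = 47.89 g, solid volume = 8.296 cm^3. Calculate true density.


TD = 47.89 / 8.296 = 5.773 g/cm^3

5.773


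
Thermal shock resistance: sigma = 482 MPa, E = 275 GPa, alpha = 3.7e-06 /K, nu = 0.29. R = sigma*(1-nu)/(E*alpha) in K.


R = 482*(1-0.29)/(275*1000*3.7e-06) = 336 K

336


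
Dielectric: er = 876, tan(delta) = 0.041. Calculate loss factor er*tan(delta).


Loss = 876 * 0.041 = 35.916

35.916


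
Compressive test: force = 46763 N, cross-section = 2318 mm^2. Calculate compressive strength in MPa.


CS = 46763 / 2318 = 20.2 MPa

20.2


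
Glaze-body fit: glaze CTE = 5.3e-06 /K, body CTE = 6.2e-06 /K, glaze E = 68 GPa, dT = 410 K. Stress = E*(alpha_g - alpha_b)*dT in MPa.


Stress = 68*1000*(5.3e-06 - 6.2e-06)*410 = -25.1 MPa

-25.1


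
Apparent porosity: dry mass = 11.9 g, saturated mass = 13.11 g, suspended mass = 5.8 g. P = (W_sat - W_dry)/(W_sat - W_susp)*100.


P = (13.11 - 11.9) / (13.11 - 5.8) * 100 = 1.21 / 7.31 * 100 = 16.6%

16.6


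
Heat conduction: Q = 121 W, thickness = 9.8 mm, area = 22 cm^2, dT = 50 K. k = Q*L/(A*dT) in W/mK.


k = 121*9.8/1000/(22/10000*50) = 10.78 W/mK

10.78


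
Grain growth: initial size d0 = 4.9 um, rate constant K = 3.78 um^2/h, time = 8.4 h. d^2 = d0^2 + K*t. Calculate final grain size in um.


d^2 = 4.9^2 + 3.78*8.4 = 55.762
d = sqrt(55.762) = 7.47 um

7.47


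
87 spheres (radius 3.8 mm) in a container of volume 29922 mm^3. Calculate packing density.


V_sphere = 4/3*pi*3.8^3 = 229.8473 mm^3
Total V = 87*229.8473 = 19996.7151 mm^3
PD = 19996.7151 / 29922 = 0.668

0.668


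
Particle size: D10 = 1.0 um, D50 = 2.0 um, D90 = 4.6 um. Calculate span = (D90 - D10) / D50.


Span = (4.6 - 1.0) / 2.0 = 3.6 / 2.0 = 1.8

1.8


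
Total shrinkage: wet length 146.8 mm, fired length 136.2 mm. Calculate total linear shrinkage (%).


TS = (146.8 - 136.2) / 146.8 * 100 = 7.22%

7.22


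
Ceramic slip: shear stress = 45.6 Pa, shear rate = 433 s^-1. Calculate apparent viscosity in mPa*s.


eta = tau/gamma * 1000 = 45.6/433 * 1000 = 105.3 mPa*s

105.3


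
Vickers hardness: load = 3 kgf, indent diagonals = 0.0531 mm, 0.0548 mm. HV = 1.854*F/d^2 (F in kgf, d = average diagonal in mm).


d_avg = (0.0531+0.0548)/2 = 0.05395 mm
HV = 1.854*3/0.05395^2 = 1911

1911


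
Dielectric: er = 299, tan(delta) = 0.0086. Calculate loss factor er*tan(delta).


Loss = 299 * 0.0086 = 2.571

2.571


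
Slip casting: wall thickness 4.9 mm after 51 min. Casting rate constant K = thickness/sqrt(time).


K = 4.9 / sqrt(51) = 4.9 / 7.1414 = 0.686 mm/min^0.5

0.686


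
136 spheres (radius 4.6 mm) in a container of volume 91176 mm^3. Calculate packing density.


V_sphere = 4/3*pi*4.6^3 = 407.7201 mm^3
Total V = 136*407.7201 = 55449.9336 mm^3
PD = 55449.9336 / 91176 = 0.608

0.608


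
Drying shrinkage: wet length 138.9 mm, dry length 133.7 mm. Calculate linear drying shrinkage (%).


DS = (138.9 - 133.7) / 138.9 * 100 = 3.74%

3.74


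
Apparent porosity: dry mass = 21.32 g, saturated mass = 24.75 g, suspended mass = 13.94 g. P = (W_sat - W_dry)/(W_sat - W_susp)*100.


P = (24.75 - 21.32) / (24.75 - 13.94) * 100 = 3.43 / 10.81 * 100 = 31.7%

31.7


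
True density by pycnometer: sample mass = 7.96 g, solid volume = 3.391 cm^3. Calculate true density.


TD = 7.96 / 3.391 = 2.347 g/cm^3

2.347


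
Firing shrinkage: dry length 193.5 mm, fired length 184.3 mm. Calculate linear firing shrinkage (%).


FS = (193.5 - 184.3) / 193.5 * 100 = 4.75%

4.75


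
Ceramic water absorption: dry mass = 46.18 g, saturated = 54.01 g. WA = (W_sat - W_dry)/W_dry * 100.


WA = (54.01 - 46.18) / 46.18 * 100 = 16.96%

16.96


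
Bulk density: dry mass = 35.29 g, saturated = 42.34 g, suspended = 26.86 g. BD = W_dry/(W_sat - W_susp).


BD = 35.29 / (42.34 - 26.86) = 35.29 / 15.48 = 2.28 g/cm^3

2.28


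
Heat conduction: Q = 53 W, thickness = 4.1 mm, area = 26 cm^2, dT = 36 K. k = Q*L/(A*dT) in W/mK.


k = 53*4.1/1000/(26/10000*36) = 2.32 W/mK

2.32


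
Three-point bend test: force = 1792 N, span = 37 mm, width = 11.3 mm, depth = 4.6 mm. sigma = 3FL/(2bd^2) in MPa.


sigma = 3*1792*37/(2*11.3*4.6^2) = 415.9 MPa

415.9


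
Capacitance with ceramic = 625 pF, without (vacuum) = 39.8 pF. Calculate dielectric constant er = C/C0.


er = 625 / 39.8 = 15.7

15.7


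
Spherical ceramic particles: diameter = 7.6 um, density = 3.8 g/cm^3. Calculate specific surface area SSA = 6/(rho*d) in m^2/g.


SSA = 6 / (3.8 * 7.6) = 0.208 m^2/g

0.208


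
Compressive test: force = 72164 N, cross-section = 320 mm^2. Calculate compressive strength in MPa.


CS = 72164 / 320 = 225.5 MPa

225.5


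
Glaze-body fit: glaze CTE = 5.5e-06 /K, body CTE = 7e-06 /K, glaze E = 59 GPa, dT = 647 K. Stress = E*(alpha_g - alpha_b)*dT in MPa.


Stress = 59*1000*(5.5e-06 - 7e-06)*647 = -57.3 MPa

-57.3


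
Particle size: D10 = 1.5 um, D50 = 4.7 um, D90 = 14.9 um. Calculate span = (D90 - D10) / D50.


Span = (14.9 - 1.5) / 4.7 = 13.4 / 4.7 = 2.851

2.851


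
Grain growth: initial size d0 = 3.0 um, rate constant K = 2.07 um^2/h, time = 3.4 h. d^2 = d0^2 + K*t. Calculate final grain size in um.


d^2 = 3.0^2 + 2.07*3.4 = 16.038
d = sqrt(16.038) = 4.0 um

4.0


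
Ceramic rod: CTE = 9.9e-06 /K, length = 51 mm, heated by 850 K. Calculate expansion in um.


dL = 9.9e-06 * 51 * 850 * 1000 = 429.165 um

429.165


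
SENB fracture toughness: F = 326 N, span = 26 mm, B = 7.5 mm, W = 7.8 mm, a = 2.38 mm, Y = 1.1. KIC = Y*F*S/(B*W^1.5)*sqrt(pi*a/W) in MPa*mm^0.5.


KIC = 1.1*326*26/(7.5*7.8^1.5)*sqrt(pi*2.38/7.8) = 55.87

55.87


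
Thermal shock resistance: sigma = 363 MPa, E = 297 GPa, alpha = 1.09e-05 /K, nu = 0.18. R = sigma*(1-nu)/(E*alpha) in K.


R = 363*(1-0.18)/(297*1000*1.09e-05) = 92 K

92


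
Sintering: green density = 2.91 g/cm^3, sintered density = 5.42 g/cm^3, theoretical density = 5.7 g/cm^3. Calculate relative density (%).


Relative = 5.42 / 5.7 * 100 = 95.1%

95.1


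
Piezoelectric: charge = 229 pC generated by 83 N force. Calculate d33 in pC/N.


d33 = 229 / 83 = 2.8 pC/N

2.8


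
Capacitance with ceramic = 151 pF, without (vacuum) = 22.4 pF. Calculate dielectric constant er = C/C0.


er = 151 / 22.4 = 6.74

6.74


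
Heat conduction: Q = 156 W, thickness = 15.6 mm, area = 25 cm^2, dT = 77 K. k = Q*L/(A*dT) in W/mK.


k = 156*15.6/1000/(25/10000*77) = 12.64 W/mK

12.64


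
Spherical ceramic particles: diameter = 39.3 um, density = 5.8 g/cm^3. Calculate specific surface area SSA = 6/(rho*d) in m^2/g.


SSA = 6 / (5.8 * 39.3) = 0.026 m^2/g

0.026


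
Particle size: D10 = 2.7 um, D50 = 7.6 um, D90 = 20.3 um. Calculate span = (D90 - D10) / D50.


Span = (20.3 - 2.7) / 7.6 = 17.6 / 7.6 = 2.316

2.316


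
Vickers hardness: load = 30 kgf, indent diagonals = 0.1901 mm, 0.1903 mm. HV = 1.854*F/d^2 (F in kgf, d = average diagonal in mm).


d_avg = (0.1901+0.1903)/2 = 0.1902 mm
HV = 1.854*30/0.1902^2 = 1537

1537


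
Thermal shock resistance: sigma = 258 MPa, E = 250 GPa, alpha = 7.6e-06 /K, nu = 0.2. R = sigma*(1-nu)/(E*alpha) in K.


R = 258*(1-0.2)/(250*1000*7.6e-06) = 109 K

109


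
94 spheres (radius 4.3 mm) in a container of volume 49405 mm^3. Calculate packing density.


V_sphere = 4/3*pi*4.3^3 = 333.0381 mm^3
Total V = 94*333.0381 = 31305.5814 mm^3
PD = 31305.5814 / 49405 = 0.634

0.634


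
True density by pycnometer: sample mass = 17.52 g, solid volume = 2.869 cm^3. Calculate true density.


TD = 17.52 / 2.869 = 6.107 g/cm^3

6.107


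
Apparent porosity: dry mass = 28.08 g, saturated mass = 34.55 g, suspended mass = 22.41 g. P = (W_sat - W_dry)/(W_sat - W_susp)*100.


P = (34.55 - 28.08) / (34.55 - 22.41) * 100 = 6.47 / 12.14 * 100 = 53.3%

53.3


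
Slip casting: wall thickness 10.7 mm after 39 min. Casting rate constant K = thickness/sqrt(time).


K = 10.7 / sqrt(39) = 10.7 / 6.245 = 1.713 mm/min^0.5

1.713


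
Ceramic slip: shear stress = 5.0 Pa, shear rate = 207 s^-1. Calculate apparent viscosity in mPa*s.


eta = tau/gamma * 1000 = 5.0/207 * 1000 = 24.2 mPa*s

24.2


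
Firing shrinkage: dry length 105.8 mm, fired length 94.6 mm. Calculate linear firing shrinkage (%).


FS = (105.8 - 94.6) / 105.8 * 100 = 10.59%

10.59


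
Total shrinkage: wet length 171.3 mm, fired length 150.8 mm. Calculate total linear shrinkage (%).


TS = (171.3 - 150.8) / 171.3 * 100 = 11.97%

11.97


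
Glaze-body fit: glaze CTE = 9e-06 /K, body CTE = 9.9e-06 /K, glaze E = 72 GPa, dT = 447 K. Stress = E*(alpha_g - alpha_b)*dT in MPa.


Stress = 72*1000*(9e-06 - 9.9e-06)*447 = -29.0 MPa

-29.0


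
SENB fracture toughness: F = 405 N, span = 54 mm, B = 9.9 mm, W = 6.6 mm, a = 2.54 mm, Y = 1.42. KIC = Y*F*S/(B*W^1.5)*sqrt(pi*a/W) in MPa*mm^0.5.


KIC = 1.42*405*54/(9.9*6.6^1.5)*sqrt(pi*2.54/6.6) = 203.43

203.43


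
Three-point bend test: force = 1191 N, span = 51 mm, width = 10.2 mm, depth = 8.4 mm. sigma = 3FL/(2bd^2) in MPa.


sigma = 3*1191*51/(2*10.2*8.4^2) = 126.6 MPa

126.6


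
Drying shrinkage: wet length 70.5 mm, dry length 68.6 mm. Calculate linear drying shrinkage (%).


DS = (70.5 - 68.6) / 70.5 * 100 = 2.7%

2.7


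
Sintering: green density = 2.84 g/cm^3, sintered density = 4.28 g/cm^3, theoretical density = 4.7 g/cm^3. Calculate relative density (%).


Relative = 4.28 / 4.7 * 100 = 91.1%

91.1


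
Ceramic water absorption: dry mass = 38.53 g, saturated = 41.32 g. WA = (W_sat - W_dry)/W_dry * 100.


WA = (41.32 - 38.53) / 38.53 * 100 = 7.24%

7.24


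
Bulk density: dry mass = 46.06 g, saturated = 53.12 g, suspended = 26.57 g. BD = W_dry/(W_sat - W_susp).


BD = 46.06 / (53.12 - 26.57) = 46.06 / 26.55 = 1.735 g/cm^3

1.735


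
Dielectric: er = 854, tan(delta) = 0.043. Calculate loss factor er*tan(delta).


Loss = 854 * 0.043 = 36.722

36.722


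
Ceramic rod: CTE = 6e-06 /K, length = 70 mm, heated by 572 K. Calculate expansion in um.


dL = 6e-06 * 70 * 572 * 1000 = 240.24 um

240.24


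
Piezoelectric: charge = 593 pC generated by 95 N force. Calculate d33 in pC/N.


d33 = 593 / 95 = 6.2 pC/N

6.2


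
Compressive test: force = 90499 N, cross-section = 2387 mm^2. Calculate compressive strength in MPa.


CS = 90499 / 2387 = 37.9 MPa

37.9


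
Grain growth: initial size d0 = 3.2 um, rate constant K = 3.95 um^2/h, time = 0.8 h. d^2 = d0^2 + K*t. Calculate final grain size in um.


d^2 = 3.2^2 + 3.95*0.8 = 13.4
d = sqrt(13.4) = 3.66 um

3.66


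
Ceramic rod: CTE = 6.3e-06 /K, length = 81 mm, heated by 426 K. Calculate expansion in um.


dL = 6.3e-06 * 81 * 426 * 1000 = 217.388 um

217.388


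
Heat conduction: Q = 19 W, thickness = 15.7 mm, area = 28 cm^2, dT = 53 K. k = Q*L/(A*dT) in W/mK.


k = 19*15.7/1000/(28/10000*53) = 2.01 W/mK

2.01


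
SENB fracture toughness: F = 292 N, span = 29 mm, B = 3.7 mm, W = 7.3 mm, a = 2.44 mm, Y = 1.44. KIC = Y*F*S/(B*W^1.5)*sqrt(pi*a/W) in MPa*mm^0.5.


KIC = 1.44*292*29/(3.7*7.3^1.5)*sqrt(pi*2.44/7.3) = 171.22

171.22


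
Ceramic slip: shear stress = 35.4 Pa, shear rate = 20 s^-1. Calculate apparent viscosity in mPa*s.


eta = tau/gamma * 1000 = 35.4/20 * 1000 = 1770.0 mPa*s

1770.0


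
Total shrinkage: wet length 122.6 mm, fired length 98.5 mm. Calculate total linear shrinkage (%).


TS = (122.6 - 98.5) / 122.6 * 100 = 19.66%

19.66


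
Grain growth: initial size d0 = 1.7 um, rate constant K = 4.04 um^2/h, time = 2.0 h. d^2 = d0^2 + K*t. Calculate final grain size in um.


d^2 = 1.7^2 + 4.04*2.0 = 10.97
d = sqrt(10.97) = 3.31 um

3.31


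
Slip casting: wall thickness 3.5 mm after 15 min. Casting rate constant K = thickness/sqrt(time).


K = 3.5 / sqrt(15) = 3.5 / 3.873 = 0.904 mm/min^0.5

0.904


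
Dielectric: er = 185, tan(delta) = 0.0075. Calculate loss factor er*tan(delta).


Loss = 185 * 0.0075 = 1.388

1.388


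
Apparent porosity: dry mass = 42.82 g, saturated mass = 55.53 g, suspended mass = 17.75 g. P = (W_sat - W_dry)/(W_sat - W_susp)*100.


P = (55.53 - 42.82) / (55.53 - 17.75) * 100 = 12.71 / 37.78 * 100 = 33.6%

33.6


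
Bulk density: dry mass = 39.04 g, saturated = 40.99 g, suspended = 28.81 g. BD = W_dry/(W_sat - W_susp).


BD = 39.04 / (40.99 - 28.81) = 39.04 / 12.18 = 3.205 g/cm^3

3.205


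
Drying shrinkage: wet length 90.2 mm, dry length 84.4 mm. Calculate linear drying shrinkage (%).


DS = (90.2 - 84.4) / 90.2 * 100 = 6.43%

6.43


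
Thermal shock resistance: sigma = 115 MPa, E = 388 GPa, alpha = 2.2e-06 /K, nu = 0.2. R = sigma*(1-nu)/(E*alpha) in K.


R = 115*(1-0.2)/(388*1000*2.2e-06) = 108 K

108


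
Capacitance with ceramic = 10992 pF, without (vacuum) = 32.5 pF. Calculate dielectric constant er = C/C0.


er = 10992 / 32.5 = 338.22

338.22


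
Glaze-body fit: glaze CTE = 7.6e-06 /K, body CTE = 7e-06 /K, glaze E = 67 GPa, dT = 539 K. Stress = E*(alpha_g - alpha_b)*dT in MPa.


Stress = 67*1000*(7.6e-06 - 7e-06)*539 = 21.7 MPa

21.7


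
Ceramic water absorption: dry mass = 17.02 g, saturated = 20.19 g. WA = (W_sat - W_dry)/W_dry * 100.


WA = (20.19 - 17.02) / 17.02 * 100 = 18.63%

18.63


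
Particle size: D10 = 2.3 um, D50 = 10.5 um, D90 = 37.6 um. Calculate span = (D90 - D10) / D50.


Span = (37.6 - 2.3) / 10.5 = 35.3 / 10.5 = 3.362

3.362


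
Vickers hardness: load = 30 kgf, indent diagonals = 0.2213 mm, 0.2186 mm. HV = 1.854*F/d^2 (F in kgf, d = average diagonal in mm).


d_avg = (0.2213+0.2186)/2 = 0.21995 mm
HV = 1.854*30/0.21995^2 = 1150

1150


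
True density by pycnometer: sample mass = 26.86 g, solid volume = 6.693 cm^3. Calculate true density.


TD = 26.86 / 6.693 = 4.013 g/cm^3

4.013


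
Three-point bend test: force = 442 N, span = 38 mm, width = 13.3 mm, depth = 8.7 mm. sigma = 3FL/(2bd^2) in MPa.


sigma = 3*442*38/(2*13.3*8.7^2) = 25.0 MPa

25.0


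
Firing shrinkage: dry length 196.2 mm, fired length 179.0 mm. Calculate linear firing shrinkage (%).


FS = (196.2 - 179.0) / 196.2 * 100 = 8.77%

8.77


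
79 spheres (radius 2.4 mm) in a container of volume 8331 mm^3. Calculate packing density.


V_sphere = 4/3*pi*2.4^3 = 57.9058 mm^3
Total V = 79*57.9058 = 4574.5582 mm^3
PD = 4574.5582 / 8331 = 0.549

0.549


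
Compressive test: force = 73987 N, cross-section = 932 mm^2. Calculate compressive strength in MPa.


CS = 73987 / 932 = 79.4 MPa

79.4


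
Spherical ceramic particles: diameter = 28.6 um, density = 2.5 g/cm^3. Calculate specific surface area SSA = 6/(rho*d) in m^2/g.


SSA = 6 / (2.5 * 28.6) = 0.084 m^2/g

0.084


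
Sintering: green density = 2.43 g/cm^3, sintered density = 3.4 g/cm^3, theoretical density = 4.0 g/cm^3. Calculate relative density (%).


Relative = 3.4 / 4.0 * 100 = 85.0%

85.0


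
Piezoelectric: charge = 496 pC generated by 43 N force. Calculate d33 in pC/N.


d33 = 496 / 43 = 11.5 pC/N

11.5


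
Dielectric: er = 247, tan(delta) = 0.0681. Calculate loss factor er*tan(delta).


Loss = 247 * 0.0681 = 16.821

16.821


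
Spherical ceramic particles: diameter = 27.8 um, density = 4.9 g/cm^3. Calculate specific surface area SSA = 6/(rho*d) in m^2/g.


SSA = 6 / (4.9 * 27.8) = 0.044 m^2/g

0.044


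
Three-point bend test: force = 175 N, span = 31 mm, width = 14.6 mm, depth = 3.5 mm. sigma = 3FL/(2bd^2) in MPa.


sigma = 3*175*31/(2*14.6*3.5^2) = 45.5 MPa

45.5


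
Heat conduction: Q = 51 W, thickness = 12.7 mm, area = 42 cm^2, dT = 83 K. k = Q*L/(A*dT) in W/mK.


k = 51*12.7/1000/(42/10000*83) = 1.86 W/mK

1.86


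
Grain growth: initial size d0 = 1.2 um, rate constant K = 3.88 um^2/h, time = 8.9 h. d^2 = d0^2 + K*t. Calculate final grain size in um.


d^2 = 1.2^2 + 3.88*8.9 = 35.972
d = sqrt(35.972) = 6.0 um

6.0


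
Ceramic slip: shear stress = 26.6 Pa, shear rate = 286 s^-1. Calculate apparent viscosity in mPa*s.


eta = tau/gamma * 1000 = 26.6/286 * 1000 = 93.0 mPa*s

93.0


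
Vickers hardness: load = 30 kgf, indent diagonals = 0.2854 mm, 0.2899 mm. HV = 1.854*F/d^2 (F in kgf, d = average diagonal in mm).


d_avg = (0.2854+0.2899)/2 = 0.28765 mm
HV = 1.854*30/0.28765^2 = 672

672


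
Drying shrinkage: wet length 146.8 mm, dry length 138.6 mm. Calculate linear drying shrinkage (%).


DS = (146.8 - 138.6) / 146.8 * 100 = 5.59%

5.59


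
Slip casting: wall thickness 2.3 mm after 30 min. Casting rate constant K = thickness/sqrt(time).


K = 2.3 / sqrt(30) = 2.3 / 5.4772 = 0.42 mm/min^0.5

0.42


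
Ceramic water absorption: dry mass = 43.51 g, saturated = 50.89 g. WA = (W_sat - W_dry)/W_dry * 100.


WA = (50.89 - 43.51) / 43.51 * 100 = 16.96%

16.96


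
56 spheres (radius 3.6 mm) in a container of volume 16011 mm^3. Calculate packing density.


V_sphere = 4/3*pi*3.6^3 = 195.4322 mm^3
Total V = 56*195.4322 = 10944.2032 mm^3
PD = 10944.2032 / 16011 = 0.684

0.684


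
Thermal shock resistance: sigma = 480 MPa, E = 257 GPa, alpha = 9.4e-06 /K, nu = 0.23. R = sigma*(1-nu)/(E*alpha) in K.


R = 480*(1-0.23)/(257*1000*9.4e-06) = 153 K

153


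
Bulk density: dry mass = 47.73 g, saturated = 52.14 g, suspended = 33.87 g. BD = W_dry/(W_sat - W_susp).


BD = 47.73 / (52.14 - 33.87) = 47.73 / 18.27 = 2.612 g/cm^3

2.612


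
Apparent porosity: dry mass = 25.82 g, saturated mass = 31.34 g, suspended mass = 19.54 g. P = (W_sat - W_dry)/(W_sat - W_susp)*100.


P = (31.34 - 25.82) / (31.34 - 19.54) * 100 = 5.52 / 11.8 * 100 = 46.8%

46.8


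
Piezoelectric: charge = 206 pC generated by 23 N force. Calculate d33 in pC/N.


d33 = 206 / 23 = 9.0 pC/N

9.0


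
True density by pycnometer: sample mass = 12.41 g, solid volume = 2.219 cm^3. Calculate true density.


TD = 12.41 / 2.219 = 5.593 g/cm^3

5.593


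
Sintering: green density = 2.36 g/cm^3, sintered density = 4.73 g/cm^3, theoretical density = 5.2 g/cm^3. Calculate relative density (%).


Relative = 4.73 / 5.2 * 100 = 91.0%

91.0


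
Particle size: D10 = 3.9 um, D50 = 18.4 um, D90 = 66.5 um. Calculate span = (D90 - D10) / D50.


Span = (66.5 - 3.9) / 18.4 = 62.6 / 18.4 = 3.402

3.402


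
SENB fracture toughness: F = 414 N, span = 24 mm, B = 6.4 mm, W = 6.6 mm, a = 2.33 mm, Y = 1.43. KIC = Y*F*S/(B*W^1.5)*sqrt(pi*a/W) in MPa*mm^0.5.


KIC = 1.43*414*24/(6.4*6.6^1.5)*sqrt(pi*2.33/6.6) = 137.89

137.89


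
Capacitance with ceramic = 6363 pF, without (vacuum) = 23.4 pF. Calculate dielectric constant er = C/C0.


er = 6363 / 23.4 = 271.92

271.92


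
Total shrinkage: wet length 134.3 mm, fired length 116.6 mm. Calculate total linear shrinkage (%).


TS = (134.3 - 116.6) / 134.3 * 100 = 13.18%

13.18


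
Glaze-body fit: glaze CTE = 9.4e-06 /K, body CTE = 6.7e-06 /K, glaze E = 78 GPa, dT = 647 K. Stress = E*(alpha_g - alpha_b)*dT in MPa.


Stress = 78*1000*(9.4e-06 - 6.7e-06)*647 = 136.3 MPa

136.3


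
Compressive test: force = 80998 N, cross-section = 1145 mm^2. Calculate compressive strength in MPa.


CS = 80998 / 1145 = 70.7 MPa

70.7


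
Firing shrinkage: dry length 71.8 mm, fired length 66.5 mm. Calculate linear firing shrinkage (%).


FS = (71.8 - 66.5) / 71.8 * 100 = 7.38%

7.38


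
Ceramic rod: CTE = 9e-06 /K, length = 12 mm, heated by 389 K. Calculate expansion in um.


dL = 9e-06 * 12 * 389 * 1000 = 42.012 um

42.012


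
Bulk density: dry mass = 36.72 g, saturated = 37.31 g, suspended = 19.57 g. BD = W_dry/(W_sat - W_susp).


BD = 36.72 / (37.31 - 19.57) = 36.72 / 17.74 = 2.07 g/cm^3

2.07


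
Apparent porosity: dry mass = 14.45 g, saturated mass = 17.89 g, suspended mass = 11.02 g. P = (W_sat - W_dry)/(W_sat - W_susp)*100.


P = (17.89 - 14.45) / (17.89 - 11.02) * 100 = 3.44 / 6.87 * 100 = 50.1%

50.1


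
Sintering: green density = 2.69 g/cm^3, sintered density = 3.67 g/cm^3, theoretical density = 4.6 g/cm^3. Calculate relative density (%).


Relative = 3.67 / 4.6 * 100 = 79.8%

79.8


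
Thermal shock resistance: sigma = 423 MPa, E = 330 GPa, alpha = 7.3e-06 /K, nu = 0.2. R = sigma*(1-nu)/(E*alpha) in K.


R = 423*(1-0.2)/(330*1000*7.3e-06) = 140 K

140


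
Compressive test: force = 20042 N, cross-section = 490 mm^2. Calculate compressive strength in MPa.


CS = 20042 / 490 = 40.9 MPa

40.9


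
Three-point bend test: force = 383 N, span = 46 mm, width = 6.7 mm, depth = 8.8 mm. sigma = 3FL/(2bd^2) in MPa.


sigma = 3*383*46/(2*6.7*8.8^2) = 50.9 MPa

50.9


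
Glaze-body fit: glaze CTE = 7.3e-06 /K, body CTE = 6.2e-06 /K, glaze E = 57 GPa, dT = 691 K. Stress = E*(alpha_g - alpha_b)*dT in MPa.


Stress = 57*1000*(7.3e-06 - 6.2e-06)*691 = 43.3 MPa

43.3


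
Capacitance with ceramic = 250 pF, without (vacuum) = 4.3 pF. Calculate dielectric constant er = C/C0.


er = 250 / 4.3 = 58.14

58.14


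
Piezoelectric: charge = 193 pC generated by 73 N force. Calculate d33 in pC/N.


d33 = 193 / 73 = 2.6 pC/N

2.6


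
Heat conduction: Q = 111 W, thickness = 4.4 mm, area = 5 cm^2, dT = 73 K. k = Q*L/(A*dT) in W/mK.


k = 111*4.4/1000/(5/10000*73) = 13.38 W/mK

13.38


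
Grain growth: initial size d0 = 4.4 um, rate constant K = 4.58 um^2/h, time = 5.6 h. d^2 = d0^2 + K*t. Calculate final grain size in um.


d^2 = 4.4^2 + 4.58*5.6 = 45.008
d = sqrt(45.008) = 6.71 um

6.71


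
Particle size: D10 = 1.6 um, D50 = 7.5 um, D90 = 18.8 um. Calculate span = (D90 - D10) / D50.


Span = (18.8 - 1.6) / 7.5 = 17.2 / 7.5 = 2.293

2.293


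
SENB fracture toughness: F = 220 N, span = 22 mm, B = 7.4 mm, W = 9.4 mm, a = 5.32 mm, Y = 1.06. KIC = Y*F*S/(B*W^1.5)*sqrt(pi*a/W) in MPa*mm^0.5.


KIC = 1.06*220*22/(7.4*9.4^1.5)*sqrt(pi*5.32/9.4) = 32.08

32.08


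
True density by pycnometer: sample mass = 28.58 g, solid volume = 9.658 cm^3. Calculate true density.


TD = 28.58 / 9.658 = 2.959 g/cm^3

2.959


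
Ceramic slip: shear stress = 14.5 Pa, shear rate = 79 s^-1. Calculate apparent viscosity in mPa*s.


eta = tau/gamma * 1000 = 14.5/79 * 1000 = 183.5 mPa*s

183.5


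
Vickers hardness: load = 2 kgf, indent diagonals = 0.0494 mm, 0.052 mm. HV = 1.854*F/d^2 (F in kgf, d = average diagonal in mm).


d_avg = (0.0494+0.052)/2 = 0.0507 mm
HV = 1.854*2/0.0507^2 = 1443

1443


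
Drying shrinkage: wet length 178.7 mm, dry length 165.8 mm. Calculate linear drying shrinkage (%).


DS = (178.7 - 165.8) / 178.7 * 100 = 7.22%

7.22


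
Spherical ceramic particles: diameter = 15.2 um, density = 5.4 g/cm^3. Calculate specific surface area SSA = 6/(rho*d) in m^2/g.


SSA = 6 / (5.4 * 15.2) = 0.073 m^2/g

0.073


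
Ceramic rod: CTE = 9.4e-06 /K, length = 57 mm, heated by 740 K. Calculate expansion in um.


dL = 9.4e-06 * 57 * 740 * 1000 = 396.492 um

396.492


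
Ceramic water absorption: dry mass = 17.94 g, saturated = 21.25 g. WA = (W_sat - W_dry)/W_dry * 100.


WA = (21.25 - 17.94) / 17.94 * 100 = 18.45%

18.45


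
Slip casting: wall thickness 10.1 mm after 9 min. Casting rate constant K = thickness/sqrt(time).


K = 10.1 / sqrt(9) = 10.1 / 3.0 = 3.367 mm/min^0.5

3.367


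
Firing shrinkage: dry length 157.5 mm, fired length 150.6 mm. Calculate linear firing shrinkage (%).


FS = (157.5 - 150.6) / 157.5 * 100 = 4.38%

4.38


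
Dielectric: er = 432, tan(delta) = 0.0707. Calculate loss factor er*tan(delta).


Loss = 432 * 0.0707 = 30.542

30.542


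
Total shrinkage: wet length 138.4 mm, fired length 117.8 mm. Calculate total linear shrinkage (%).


TS = (138.4 - 117.8) / 138.4 * 100 = 14.88%

14.88


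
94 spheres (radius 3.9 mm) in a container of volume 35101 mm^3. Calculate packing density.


V_sphere = 4/3*pi*3.9^3 = 248.4748 mm^3
Total V = 94*248.4748 = 23356.6312 mm^3
PD = 23356.6312 / 35101 = 0.665

0.665


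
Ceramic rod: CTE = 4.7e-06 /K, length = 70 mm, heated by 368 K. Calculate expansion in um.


dL = 4.7e-06 * 70 * 368 * 1000 = 121.072 um

121.072


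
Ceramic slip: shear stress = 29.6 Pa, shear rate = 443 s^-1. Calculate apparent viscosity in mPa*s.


eta = tau/gamma * 1000 = 29.6/443 * 1000 = 66.8 mPa*s

66.8


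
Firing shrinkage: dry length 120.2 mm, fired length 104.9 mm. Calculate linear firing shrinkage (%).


FS = (120.2 - 104.9) / 120.2 * 100 = 12.73%

12.73


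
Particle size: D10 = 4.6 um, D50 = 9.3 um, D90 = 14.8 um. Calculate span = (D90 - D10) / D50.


Span = (14.8 - 4.6) / 9.3 = 10.2 / 9.3 = 1.097

1.097


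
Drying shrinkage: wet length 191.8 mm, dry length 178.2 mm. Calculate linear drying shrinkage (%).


DS = (191.8 - 178.2) / 191.8 * 100 = 7.09%

7.09


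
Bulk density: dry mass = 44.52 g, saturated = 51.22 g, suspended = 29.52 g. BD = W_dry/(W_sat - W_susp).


BD = 44.52 / (51.22 - 29.52) = 44.52 / 21.7 = 2.052 g/cm^3

2.052


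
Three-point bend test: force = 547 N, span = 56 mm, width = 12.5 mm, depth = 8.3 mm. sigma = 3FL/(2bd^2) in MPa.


sigma = 3*547*56/(2*12.5*8.3^2) = 53.4 MPa

53.4


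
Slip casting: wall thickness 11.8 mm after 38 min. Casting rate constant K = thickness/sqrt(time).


K = 11.8 / sqrt(38) = 11.8 / 6.1644 = 1.914 mm/min^0.5

1.914


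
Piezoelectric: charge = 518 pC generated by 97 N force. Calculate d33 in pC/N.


d33 = 518 / 97 = 5.3 pC/N

5.3


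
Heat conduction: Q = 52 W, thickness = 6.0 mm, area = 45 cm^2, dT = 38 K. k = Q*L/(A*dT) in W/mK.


k = 52*6.0/1000/(45/10000*38) = 1.82 W/mK

1.82


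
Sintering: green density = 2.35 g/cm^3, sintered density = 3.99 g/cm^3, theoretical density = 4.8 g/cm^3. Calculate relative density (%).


Relative = 3.99 / 4.8 * 100 = 83.1%

83.1


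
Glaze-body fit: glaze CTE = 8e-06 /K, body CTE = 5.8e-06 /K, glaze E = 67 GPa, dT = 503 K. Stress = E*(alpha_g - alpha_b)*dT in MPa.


Stress = 67*1000*(8e-06 - 5.8e-06)*503 = 74.1 MPa

74.1


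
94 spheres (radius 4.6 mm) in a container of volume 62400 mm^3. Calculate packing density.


V_sphere = 4/3*pi*4.6^3 = 407.7201 mm^3
Total V = 94*407.7201 = 38325.6894 mm^3
PD = 38325.6894 / 62400 = 0.614

0.614


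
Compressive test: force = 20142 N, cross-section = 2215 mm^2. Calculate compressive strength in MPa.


CS = 20142 / 2215 = 9.1 MPa

9.1


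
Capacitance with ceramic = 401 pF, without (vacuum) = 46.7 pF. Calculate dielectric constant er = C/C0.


er = 401 / 46.7 = 8.59

8.59


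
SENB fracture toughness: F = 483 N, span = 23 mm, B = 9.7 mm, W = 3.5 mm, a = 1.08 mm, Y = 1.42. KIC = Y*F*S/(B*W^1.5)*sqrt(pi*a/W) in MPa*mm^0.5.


KIC = 1.42*483*23/(9.7*3.5^1.5)*sqrt(pi*1.08/3.5) = 244.54

244.54


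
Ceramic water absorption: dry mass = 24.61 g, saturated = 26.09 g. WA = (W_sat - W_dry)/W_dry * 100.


WA = (26.09 - 24.61) / 24.61 * 100 = 6.01%

6.01


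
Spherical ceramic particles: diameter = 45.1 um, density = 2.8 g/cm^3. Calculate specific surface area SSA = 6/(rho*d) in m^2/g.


SSA = 6 / (2.8 * 45.1) = 0.048 m^2/g

0.048


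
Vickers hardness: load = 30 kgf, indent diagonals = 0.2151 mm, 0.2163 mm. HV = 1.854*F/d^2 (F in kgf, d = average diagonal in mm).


d_avg = (0.2151+0.2163)/2 = 0.2157 mm
HV = 1.854*30/0.2157^2 = 1195

1195


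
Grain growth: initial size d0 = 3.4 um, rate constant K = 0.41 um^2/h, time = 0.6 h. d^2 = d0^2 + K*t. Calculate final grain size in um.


d^2 = 3.4^2 + 0.41*0.6 = 11.806
d = sqrt(11.806) = 3.44 um

3.44


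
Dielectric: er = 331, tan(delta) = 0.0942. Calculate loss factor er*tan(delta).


Loss = 331 * 0.0942 = 31.18

31.18


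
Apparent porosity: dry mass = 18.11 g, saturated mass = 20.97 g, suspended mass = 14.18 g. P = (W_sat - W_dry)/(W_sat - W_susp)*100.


P = (20.97 - 18.11) / (20.97 - 14.18) * 100 = 2.86 / 6.79 * 100 = 42.1%

42.1


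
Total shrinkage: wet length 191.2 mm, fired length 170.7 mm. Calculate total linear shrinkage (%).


TS = (191.2 - 170.7) / 191.2 * 100 = 10.72%

10.72


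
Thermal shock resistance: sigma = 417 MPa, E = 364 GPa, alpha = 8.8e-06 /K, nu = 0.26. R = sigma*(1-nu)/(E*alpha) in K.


R = 417*(1-0.26)/(364*1000*8.8e-06) = 96 K

96


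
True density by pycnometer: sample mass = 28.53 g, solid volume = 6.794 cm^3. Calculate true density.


TD = 28.53 / 6.794 = 4.199 g/cm^3

4.199


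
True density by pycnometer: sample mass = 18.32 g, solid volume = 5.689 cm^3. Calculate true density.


TD = 18.32 / 5.689 = 3.22 g/cm^3

3.22


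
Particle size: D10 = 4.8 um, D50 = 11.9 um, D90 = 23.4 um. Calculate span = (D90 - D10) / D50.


Span = (23.4 - 4.8) / 11.9 = 18.6 / 11.9 = 1.563

1.563


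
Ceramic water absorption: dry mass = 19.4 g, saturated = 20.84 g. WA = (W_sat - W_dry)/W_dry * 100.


WA = (20.84 - 19.4) / 19.4 * 100 = 7.42%

7.42


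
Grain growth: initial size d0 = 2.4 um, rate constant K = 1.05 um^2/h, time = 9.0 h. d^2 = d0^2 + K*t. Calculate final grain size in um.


d^2 = 2.4^2 + 1.05*9.0 = 15.21
d = sqrt(15.21) = 3.9 um

3.9


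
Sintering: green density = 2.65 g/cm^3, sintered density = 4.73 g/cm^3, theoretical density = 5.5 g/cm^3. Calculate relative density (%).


Relative = 4.73 / 5.5 * 100 = 86.0%

86.0


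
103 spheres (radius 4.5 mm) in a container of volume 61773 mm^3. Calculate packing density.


V_sphere = 4/3*pi*4.5^3 = 381.7035 mm^3
Total V = 103*381.7035 = 39315.4605 mm^3
PD = 39315.4605 / 61773 = 0.636

0.636


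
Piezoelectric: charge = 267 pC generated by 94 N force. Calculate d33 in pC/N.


d33 = 267 / 94 = 2.8 pC/N

2.8


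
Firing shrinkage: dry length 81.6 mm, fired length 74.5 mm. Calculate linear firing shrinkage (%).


FS = (81.6 - 74.5) / 81.6 * 100 = 8.7%

8.7


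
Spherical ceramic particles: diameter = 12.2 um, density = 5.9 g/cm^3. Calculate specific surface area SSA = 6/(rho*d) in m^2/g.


SSA = 6 / (5.9 * 12.2) = 0.083 m^2/g

0.083


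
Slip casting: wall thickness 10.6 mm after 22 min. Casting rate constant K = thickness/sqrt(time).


K = 10.6 / sqrt(22) = 10.6 / 4.6904 = 2.26 mm/min^0.5

2.26


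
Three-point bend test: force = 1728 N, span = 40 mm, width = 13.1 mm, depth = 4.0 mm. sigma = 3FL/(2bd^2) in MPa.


sigma = 3*1728*40/(2*13.1*4.0^2) = 494.7 MPa

494.7


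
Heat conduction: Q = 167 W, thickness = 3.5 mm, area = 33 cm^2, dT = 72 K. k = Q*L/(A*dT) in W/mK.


k = 167*3.5/1000/(33/10000*72) = 2.46 W/mK

2.46


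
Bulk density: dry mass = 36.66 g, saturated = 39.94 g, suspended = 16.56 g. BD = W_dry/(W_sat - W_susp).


BD = 36.66 / (39.94 - 16.56) = 36.66 / 23.38 = 1.568 g/cm^3

1.568


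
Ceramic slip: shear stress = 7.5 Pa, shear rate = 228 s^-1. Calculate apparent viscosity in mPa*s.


eta = tau/gamma * 1000 = 7.5/228 * 1000 = 32.9 mPa*s

32.9


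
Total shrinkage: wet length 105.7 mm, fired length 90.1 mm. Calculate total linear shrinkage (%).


TS = (105.7 - 90.1) / 105.7 * 100 = 14.76%

14.76


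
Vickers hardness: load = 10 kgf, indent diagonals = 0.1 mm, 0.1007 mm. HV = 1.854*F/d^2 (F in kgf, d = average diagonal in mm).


d_avg = (0.1+0.1007)/2 = 0.10035 mm
HV = 1.854*10/0.10035^2 = 1841

1841


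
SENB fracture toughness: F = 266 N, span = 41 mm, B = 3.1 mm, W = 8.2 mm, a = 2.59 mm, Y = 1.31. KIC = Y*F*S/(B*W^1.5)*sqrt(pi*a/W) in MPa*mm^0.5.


KIC = 1.31*266*41/(3.1*8.2^1.5)*sqrt(pi*2.59/8.2) = 195.51

195.51


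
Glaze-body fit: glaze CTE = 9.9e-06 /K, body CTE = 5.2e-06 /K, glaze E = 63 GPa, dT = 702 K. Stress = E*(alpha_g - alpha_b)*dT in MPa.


Stress = 63*1000*(9.9e-06 - 5.2e-06)*702 = 207.9 MPa

207.9


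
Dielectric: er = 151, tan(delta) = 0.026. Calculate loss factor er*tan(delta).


Loss = 151 * 0.026 = 3.926

3.926


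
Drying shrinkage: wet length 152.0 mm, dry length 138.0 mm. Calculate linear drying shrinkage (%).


DS = (152.0 - 138.0) / 152.0 * 100 = 9.21%

9.21


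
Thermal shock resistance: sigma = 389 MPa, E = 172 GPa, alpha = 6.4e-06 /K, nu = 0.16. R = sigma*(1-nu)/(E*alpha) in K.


R = 389*(1-0.16)/(172*1000*6.4e-06) = 297 K

297


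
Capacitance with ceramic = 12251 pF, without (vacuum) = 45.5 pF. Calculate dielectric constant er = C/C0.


er = 12251 / 45.5 = 269.25

269.25


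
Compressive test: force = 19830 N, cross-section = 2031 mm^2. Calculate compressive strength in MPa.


CS = 19830 / 2031 = 9.8 MPa

9.8


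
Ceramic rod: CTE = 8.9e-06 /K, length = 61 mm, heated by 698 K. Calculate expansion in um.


dL = 8.9e-06 * 61 * 698 * 1000 = 378.944 um

378.944


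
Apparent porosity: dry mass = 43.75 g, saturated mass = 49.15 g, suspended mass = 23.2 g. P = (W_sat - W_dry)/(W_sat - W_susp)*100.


P = (49.15 - 43.75) / (49.15 - 23.2) * 100 = 5.4 / 25.95 * 100 = 20.8%

20.8


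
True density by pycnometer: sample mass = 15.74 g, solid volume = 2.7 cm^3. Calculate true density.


TD = 15.74 / 2.7 = 5.83 g/cm^3

5.83


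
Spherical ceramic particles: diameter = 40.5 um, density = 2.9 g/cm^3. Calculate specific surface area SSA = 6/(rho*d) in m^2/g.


SSA = 6 / (2.9 * 40.5) = 0.051 m^2/g

0.051


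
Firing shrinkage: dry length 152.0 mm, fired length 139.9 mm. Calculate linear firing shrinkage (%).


FS = (152.0 - 139.9) / 152.0 * 100 = 7.96%

7.96


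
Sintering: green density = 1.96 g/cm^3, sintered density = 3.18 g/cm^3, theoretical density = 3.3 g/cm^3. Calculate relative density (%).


Relative = 3.18 / 3.3 * 100 = 96.4%

96.4


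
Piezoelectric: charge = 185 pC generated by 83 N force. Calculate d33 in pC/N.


d33 = 185 / 83 = 2.2 pC/N

2.2


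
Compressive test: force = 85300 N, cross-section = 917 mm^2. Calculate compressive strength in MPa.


CS = 85300 / 917 = 93.0 MPa

93.0


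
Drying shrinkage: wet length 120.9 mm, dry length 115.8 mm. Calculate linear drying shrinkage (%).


DS = (120.9 - 115.8) / 120.9 * 100 = 4.22%

4.22


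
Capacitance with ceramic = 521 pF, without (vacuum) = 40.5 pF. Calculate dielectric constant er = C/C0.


er = 521 / 40.5 = 12.86

12.86


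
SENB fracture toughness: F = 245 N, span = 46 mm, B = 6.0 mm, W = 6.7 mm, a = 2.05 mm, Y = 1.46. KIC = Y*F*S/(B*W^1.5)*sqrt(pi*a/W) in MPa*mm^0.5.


KIC = 1.46*245*46/(6.0*6.7^1.5)*sqrt(pi*2.05/6.7) = 155.03

155.03


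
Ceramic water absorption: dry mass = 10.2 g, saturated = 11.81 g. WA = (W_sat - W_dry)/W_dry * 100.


WA = (11.81 - 10.2) / 10.2 * 100 = 15.78%

15.78


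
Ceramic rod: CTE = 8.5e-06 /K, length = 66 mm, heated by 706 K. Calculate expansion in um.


dL = 8.5e-06 * 66 * 706 * 1000 = 396.066 um

396.066


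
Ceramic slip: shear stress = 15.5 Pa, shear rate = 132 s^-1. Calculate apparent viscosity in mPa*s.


eta = tau/gamma * 1000 = 15.5/132 * 1000 = 117.4 mPa*s

117.4


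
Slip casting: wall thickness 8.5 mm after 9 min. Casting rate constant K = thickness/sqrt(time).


K = 8.5 / sqrt(9) = 8.5 / 3.0 = 2.833 mm/min^0.5

2.833


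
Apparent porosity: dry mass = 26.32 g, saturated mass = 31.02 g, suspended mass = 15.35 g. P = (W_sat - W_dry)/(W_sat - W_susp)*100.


P = (31.02 - 26.32) / (31.02 - 15.35) * 100 = 4.7 / 15.67 * 100 = 30.0%

30.0


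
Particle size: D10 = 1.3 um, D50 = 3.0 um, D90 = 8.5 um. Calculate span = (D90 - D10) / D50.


Span = (8.5 - 1.3) / 3.0 = 7.2 / 3.0 = 2.4

2.4


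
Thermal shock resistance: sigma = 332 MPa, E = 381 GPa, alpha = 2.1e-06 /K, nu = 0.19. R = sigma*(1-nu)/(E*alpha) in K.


R = 332*(1-0.19)/(381*1000*2.1e-06) = 336 K

336


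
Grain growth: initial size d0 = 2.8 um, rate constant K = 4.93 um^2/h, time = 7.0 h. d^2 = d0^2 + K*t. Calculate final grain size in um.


d^2 = 2.8^2 + 4.93*7.0 = 42.35
d = sqrt(42.35) = 6.51 um

6.51


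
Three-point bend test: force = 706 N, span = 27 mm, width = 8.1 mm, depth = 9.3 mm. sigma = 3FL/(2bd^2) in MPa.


sigma = 3*706*27/(2*8.1*9.3^2) = 40.8 MPa

40.8


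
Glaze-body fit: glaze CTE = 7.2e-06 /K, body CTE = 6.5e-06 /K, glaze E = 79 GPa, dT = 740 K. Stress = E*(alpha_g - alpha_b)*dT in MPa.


Stress = 79*1000*(7.2e-06 - 6.5e-06)*740 = 40.9 MPa

40.9


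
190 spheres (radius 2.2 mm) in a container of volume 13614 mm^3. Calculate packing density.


V_sphere = 4/3*pi*2.2^3 = 44.6022 mm^3
Total V = 190*44.6022 = 8474.418 mm^3
PD = 8474.418 / 13614 = 0.622

0.622


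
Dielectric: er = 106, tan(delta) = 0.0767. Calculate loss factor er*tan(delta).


Loss = 106 * 0.0767 = 8.13

8.13


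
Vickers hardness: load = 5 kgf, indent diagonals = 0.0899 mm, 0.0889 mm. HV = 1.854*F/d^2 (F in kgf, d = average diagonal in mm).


d_avg = (0.0899+0.0889)/2 = 0.0894 mm
HV = 1.854*5/0.0894^2 = 1160

1160


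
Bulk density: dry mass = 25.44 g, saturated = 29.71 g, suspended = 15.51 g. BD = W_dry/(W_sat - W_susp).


BD = 25.44 / (29.71 - 15.51) = 25.44 / 14.2 = 1.792 g/cm^3

1.792


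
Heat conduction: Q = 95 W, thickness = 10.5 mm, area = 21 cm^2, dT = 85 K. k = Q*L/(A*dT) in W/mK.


k = 95*10.5/1000/(21/10000*85) = 5.59 W/mK

5.59
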